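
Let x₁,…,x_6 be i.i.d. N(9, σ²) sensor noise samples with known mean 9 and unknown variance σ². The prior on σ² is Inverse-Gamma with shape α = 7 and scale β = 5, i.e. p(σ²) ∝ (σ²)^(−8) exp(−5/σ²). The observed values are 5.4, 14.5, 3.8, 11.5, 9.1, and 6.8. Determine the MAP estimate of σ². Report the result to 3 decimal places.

Sum of squared deviations about the known mean: SS = (5.4−9)² + (14.5−9)² + (3.8−9)² + (11.5−9)² + (9.1−9)² + (6.8−9)² = 81.35.
The Normal likelihood contributes (σ²)^(−n/2) exp(−SS/(2σ²)), so the posterior is Inverse-Gamma(α + n/2, β + SS/2) = Inverse-Gamma(10, 45.675).
The mode of Inverse-Gamma(a, b) is b/(a+1) = 45.675/11 ≈ 4.152.

σ̂²_MAP = 4.152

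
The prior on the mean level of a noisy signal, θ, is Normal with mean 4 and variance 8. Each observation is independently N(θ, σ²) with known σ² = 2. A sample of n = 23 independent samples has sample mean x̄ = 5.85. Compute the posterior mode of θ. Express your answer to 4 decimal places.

n = 23, x̄ = 5.85.
For a Normal prior and Normal likelihood with known variance, the posterior is Normal; its mode equals its mean, the precision-weighted average.
Prior precision 1/σ₀² = 1/8 = 0.125; data precision n/σ² = 23/2 = 11.5.
θ̂ = (0.125·4 + 11.5·5.85) / (0.125 + 11.5) = 67.775/11.625 = 2711/465 ≈ 5.8301.

θ̂_MAP = 5.8301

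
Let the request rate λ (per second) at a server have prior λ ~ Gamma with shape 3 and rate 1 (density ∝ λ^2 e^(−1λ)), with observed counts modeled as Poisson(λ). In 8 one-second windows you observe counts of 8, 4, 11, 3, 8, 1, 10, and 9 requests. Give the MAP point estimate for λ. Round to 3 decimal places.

Σxᵢ = 8+4+11+3+8+1+10+9 = 54, with n = 8.
Posterior ∝ λ^2e^(−1λ) · λ^54e^(−8λ) = λ^56e^(−9λ), i.e. Gamma(shape=57, rate=9).
The mode of a Gamma(a, b) with a ≥ 1 (shape–rate) is (a−1)/b = 56/9 ≈ 6.222.

λ̂_MAP = 6.222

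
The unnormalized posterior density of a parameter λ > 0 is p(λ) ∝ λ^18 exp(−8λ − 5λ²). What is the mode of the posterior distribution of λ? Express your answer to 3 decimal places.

ℓ'(λ) = 18/λ − 8 − 10λ. Setting this to zero and multiplying by λ: 10λ² + 8λ − 18 = 0.
λ = (−8 + √(8² + 4·10·18)) / (2·10) = (−8 + √784) / 20 = (−8 + 28)/20 = 1.
ℓ''(λ) = −18/λ² − 10 < 0, confirming a maximum.

λ̂_MAP = 1.000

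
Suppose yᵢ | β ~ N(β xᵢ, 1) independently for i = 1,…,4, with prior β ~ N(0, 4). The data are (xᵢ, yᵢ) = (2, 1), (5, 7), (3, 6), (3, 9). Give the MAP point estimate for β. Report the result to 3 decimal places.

log p(β | y) = −Σ(yᵢ − βxᵢ)²/(2·1) − β²/(2·4) + const.
Setting the derivative to zero: Σxᵢ(yᵢ − βxᵢ)/1 − β/4 = 0, so β = Σxᵢyᵢ / (Σxᵢ² + σ²/τ²).
Σxᵢyᵢ = 2·1 + 5·7 + 3·6 + 3·9 = 82; Σxᵢ² = 47; σ²/τ² = 0.25.
β̂_MAP = 82 / (47 + 0.25) = 82/47.25 ≈ 1.735.

β̂_MAP = 1.735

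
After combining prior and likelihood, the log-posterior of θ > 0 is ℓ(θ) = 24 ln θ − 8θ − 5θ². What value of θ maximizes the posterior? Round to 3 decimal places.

ℓ'(θ) = 24/θ − 8 − 10θ. Setting this to zero and multiplying by θ: 10θ² + 8θ − 24 = 0.
θ = (−8 + √(8² + 4·10·24)) / (2·10) = (−8 + √1024) / 20 = (−8 + 32)/20 = 6/5.
ℓ''(θ) = −24/θ² − 10 < 0, confirming a maximum.

θ̂_MAP = 1.200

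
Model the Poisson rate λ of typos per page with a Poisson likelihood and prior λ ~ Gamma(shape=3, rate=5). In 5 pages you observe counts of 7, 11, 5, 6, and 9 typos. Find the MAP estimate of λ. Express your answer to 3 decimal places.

λ̂_MAP = 4.000

Σxᵢ = 7+11+5+6+9 = 38, with n = 5.
Posterior ∝ λ^2e^(−5λ) · λ^38e^(−5λ) = λ^40e^(−10λ), i.e. Gamma(shape=41, rate=10).
The mode of a Gamma(a, b) with a ≥ 1 (shape–rate) is (a−1)/b = 40/10 ≈ 4.000.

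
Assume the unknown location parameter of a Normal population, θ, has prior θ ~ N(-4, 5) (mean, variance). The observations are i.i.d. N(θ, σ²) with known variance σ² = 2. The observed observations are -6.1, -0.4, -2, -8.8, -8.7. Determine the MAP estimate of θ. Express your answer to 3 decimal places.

n = 5; x̄ = ((-6.1) + (-0.4) + (-2) + (-8.8) + (-8.7))/5 = -26/5 = -5.2.
For a Normal prior and Normal likelihood with known variance, the posterior is Normal; its mode equals its mean, the precision-weighted average.
Prior precision 1/σ₀² = 1/5 = 0.2; data precision n/σ² = 5/2 = 2.5.
θ̂ = (0.2·(-4) + 2.5·(-5.2)) / (0.2 + 2.5) = (-13.8)/2.7 = -46/9 ≈ -5.111.

θ̂_MAP = -5.111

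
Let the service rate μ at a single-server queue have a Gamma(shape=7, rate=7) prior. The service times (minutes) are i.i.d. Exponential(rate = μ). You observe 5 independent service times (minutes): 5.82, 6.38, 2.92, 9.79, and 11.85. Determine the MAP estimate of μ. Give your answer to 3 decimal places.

The Exponential(rate=μ) likelihood is ∝ μ^n e^(−μΣtᵢ). Here n = 5 and Σtᵢ = 5.82 + 6.38 + 2.92 + 9.79 + 11.85 = 36.76.
Posterior ∝ μ^6e^(−7μ) · μ^5e^(−36.76μ) = μ^11e^(−43.76μ), i.e. Gamma(12, 43.76).
Mode = (a−1)/b = 11/43.76 ≈ 0.251.

μ̂_MAP = 0.251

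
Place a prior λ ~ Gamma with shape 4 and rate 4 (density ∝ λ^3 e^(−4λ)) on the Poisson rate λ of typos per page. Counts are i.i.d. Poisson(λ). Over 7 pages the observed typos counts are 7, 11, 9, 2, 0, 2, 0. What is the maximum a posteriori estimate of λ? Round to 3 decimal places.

λ̂_MAP = 3.091

Σxᵢ = 7+11+9+2+0+2+0 = 31, with n = 7.
Posterior ∝ λ^3e^(−4λ) · λ^31e^(−7λ) = λ^34e^(−11λ), i.e. Gamma(shape=35, rate=11).
The mode of a Gamma(a, b) with a ≥ 1 (shape–rate) is (a−1)/b = 34/11 ≈ 3.091.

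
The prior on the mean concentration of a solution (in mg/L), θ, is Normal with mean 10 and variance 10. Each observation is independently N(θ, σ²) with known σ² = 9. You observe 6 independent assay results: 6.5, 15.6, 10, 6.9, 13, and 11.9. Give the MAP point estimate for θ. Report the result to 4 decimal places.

n = 6; x̄ = (6.5 + 15.6 + 10 + 6.9 + 13 + 11.9)/6 = 63.9/6 = 10.65.
For a Normal prior and Normal likelihood with known variance, the posterior is Normal; its mode equals its mean, the precision-weighted average.
Prior precision 1/σ₀² = 1/10 = 0.1; data precision n/σ² = 6/9 = 2/3.
θ̂ = (0.1·10 + (2/3)·10.65) / (0.1 + 2/3) = 8.1/(23/30) = 243/23 ≈ 10.5652.

θ̂_MAP = 10.5652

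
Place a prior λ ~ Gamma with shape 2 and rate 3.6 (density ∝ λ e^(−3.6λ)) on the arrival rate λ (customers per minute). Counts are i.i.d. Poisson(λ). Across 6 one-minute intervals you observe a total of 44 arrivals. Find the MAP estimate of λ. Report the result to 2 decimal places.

λ̂_MAP = 4.69

Σxᵢ = 44, n = 6.
Posterior ∝ λe^(−3.6λ) · λ^44e^(−6λ) = λ^45e^(−9.6λ), i.e. Gamma(shape=46, rate=9.6).
The mode of a Gamma(a, b) with a ≥ 1 (shape–rate) is (a−1)/b = 45/9.6 ≈ 4.69.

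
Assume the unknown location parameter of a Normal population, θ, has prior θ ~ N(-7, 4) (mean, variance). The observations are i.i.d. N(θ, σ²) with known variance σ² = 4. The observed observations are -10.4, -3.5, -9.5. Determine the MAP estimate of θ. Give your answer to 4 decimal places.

θ̂_MAP = -7.6000

n = 3; x̄ = ((-10.4) + (-3.5) + (-9.5))/3 = -23.4/3 = -7.8.
For a Normal prior and Normal likelihood with known variance, the posterior is Normal; its mode equals its mean, the precision-weighted average.
Prior precision 1/σ₀² = 1/4 = 0.25; data precision n/σ² = 3/4 = 0.75.
θ̂ = (0.25·(-7) + 0.75·(-7.8)) / (0.25 + 0.75) = (-7.6)/1 = -7.6000.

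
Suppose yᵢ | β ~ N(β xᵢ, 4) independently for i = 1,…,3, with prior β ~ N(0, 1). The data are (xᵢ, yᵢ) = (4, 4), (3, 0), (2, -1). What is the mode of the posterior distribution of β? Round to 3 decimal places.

β̂_MAP = 0.424

log p(β | y) = −Σ(yᵢ − βxᵢ)²/(2·4) − β²/(2·1) + const.
Setting the derivative to zero: Σxᵢ(yᵢ − βxᵢ)/4 − β/1 = 0, so β = Σxᵢyᵢ / (Σxᵢ² + σ²/τ²).
Σxᵢyᵢ = 4·4 + 3·0 + 2·(-1) = 14; Σxᵢ² = 29; σ²/τ² = 4.
β̂_MAP = 14 / (29 + 4) = 14/33 ≈ 0.424.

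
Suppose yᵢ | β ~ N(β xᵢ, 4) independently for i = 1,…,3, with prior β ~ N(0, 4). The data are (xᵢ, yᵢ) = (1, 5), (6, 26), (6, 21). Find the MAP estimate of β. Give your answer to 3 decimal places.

β̂_MAP = 3.878

log p(β | y) = −Σ(yᵢ − βxᵢ)²/(2·4) − β²/(2·4) + const.
Setting the derivative to zero: Σxᵢ(yᵢ − βxᵢ)/4 − β/4 = 0, so β = Σxᵢyᵢ / (Σxᵢ² + σ²/τ²).
Σxᵢyᵢ = 1·5 + 6·26 + 6·21 = 287; Σxᵢ² = 73; σ²/τ² = 1.
β̂_MAP = 287 / (73 + 1) = 287/74 ≈ 3.878.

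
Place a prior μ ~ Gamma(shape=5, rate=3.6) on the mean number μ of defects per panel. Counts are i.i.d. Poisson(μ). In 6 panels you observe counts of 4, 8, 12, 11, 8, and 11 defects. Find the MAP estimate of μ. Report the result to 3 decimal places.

Σxᵢ = 4+8+12+11+8+11 = 54, with n = 6.
Posterior ∝ μ^4e^(−3.6μ) · μ^54e^(−6μ) = μ^58e^(−9.6μ), i.e. Gamma(shape=59, rate=9.6).
The mode of a Gamma(a, b) with a ≥ 1 (shape–rate) is (a−1)/b = 58/9.6 ≈ 6.042.

μ̂_MAP = 6.042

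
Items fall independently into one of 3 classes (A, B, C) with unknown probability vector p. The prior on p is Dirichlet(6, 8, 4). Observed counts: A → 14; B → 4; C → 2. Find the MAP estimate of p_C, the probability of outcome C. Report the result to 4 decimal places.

The posterior is Dirichlet(αᵢ + nᵢ) = Dirichlet(20, 12, 6).
For a Dirichlet(a₁,…,a_K) with all aᵢ > 1, the mode has j-th component (aⱼ − 1)/(Σaᵢ − K).
Here Σaᵢ = 38 and K = 3, so p_C = (6 − 1)/(38 − 3) = 5/35 ≈ 0.1429.

MAP estimate of p_C = 0.1429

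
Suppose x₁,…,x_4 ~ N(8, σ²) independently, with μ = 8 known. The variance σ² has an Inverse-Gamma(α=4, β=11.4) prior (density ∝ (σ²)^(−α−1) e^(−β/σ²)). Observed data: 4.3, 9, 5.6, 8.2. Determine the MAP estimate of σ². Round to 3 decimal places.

σ̂²_MAP = 3.092

Sum of squared deviations about the known mean: SS = (4.3−8)² + (9−8)² + (5.6−8)² + (8.2−8)² = 20.49.
The Normal likelihood contributes (σ²)^(−n/2) exp(−SS/(2σ²)), so the posterior is Inverse-Gamma(α + n/2, β + SS/2) = Inverse-Gamma(6, 21.645).
The mode of Inverse-Gamma(a, b) is b/(a+1) = 21.645/7 ≈ 3.092.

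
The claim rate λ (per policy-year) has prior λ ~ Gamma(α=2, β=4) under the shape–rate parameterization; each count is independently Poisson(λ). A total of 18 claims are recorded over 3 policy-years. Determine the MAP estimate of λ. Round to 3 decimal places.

Σxᵢ = 18, n = 3.
Posterior ∝ λe^(−4λ) · λ^18e^(−3λ) = λ^19e^(−7λ), i.e. Gamma(shape=20, rate=7).
The mode of a Gamma(a, b) with a ≥ 1 (shape–rate) is (a−1)/b = 19/7 ≈ 2.714.

λ̂_MAP = 2.714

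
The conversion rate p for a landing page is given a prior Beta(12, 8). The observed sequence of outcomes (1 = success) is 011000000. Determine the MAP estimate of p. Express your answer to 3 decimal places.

p̂_MAP = 0.481

Prior: Beta(12, 8).
Data: 2 successes in 9 trials (from the sequence). The binomial likelihood contributes p^2(1−p)^7, so the posterior is Beta(12+2, 8+7) = Beta(14, 15).
For Beta(a, b) with a, b > 1 the mode is (a−1)/(a+b−2) = 13/27 ≈ 0.481.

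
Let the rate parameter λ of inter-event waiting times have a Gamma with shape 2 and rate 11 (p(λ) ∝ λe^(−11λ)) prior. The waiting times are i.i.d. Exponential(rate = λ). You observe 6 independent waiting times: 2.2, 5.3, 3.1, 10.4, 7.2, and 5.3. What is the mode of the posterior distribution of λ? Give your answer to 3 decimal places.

The Exponential(rate=λ) likelihood is ∝ λ^n e^(−λΣtᵢ). Here n = 6 and Σtᵢ = 2.2 + 5.3 + 3.1 + 10.4 + 7.2 + 5.3 = 33.5.
Posterior ∝ λe^(−11λ) · λ^6e^(−33.5λ) = λ^7e^(−44.5λ), i.e. Gamma(8, 44.5).
Mode = (a−1)/b = 7/44.5 ≈ 0.157.

λ̂_MAP = 0.157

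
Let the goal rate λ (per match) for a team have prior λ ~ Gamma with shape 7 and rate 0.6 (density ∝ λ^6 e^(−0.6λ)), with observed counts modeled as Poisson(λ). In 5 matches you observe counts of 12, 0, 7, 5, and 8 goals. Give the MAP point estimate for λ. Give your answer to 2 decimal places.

λ̂_MAP = 6.79

Σxᵢ = 12+0+7+5+8 = 32, with n = 5.
Posterior ∝ λ^6e^(−0.6λ) · λ^32e^(−5λ) = λ^38e^(−5.6λ), i.e. Gamma(shape=39, rate=5.6).
The mode of a Gamma(a, b) with a ≥ 1 (shape–rate) is (a−1)/b = 38/5.6 ≈ 6.79.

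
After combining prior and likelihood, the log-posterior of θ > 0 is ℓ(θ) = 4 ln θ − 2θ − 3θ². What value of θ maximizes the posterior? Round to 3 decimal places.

θ̂_MAP = 0.667

ℓ'(θ) = 4/θ − 2 − 6θ. Setting this to zero and multiplying by θ: 6θ² + 2θ − 4 = 0.
θ = (−2 + √(2² + 4·6·4)) / (2·6) = (−2 + √100) / 12 = (−2 + 10)/12 = 2/3.
ℓ''(θ) = −4/θ² − 6 < 0, confirming a maximum.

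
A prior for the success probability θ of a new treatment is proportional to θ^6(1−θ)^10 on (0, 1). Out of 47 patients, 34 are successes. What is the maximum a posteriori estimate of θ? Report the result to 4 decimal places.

The prior density ∝ θ^6(1−θ)^10 is the kernel of Beta(7, 11).
Data: 34 successes in 47 trials. The binomial likelihood contributes θ^34(1−θ)^13, so the posterior is Beta(7+34, 11+13) = Beta(41, 24).
For Beta(a, b) with a, b > 1 the mode is (a−1)/(a+b−2) = 40/63 ≈ 0.6349.

θ̂_MAP = 0.6349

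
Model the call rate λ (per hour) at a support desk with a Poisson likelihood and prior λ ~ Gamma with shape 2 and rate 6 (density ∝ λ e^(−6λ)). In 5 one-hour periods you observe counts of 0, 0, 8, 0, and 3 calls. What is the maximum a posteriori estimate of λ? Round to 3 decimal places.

Σxᵢ = 0+0+8+0+3 = 11, with n = 5.
Posterior ∝ λe^(−6λ) · λ^11e^(−5λ) = λ^12e^(−11λ), i.e. Gamma(shape=13, rate=11).
The mode of a Gamma(a, b) with a ≥ 1 (shape–rate) is (a−1)/b = 12/11 ≈ 1.091.

λ̂_MAP = 1.091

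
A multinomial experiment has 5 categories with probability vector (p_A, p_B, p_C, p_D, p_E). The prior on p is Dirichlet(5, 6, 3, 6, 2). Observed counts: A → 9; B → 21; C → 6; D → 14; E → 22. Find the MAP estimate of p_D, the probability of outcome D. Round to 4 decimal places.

The posterior is Dirichlet(αᵢ + nᵢ) = Dirichlet(14, 27, 9, 20, 24).
For a Dirichlet(a₁,…,a_K) with all aᵢ > 1, the mode has j-th component (aⱼ − 1)/(Σaᵢ − K).
Here Σaᵢ = 94 and K = 5, so p_D = (20 − 1)/(94 − 5) = 19/89 ≈ 0.2135.

MAP estimate of p_D = 0.2135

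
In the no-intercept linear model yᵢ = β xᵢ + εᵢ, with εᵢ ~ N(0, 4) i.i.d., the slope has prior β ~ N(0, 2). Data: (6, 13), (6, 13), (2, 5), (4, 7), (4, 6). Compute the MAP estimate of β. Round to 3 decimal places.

log p(β | y) = −Σ(yᵢ − βxᵢ)²/(2·4) − β²/(2·2) + const.
Setting the derivative to zero: Σxᵢ(yᵢ − βxᵢ)/4 − β/2 = 0, so β = Σxᵢyᵢ / (Σxᵢ² + σ²/τ²).
Σxᵢyᵢ = 6·13 + 6·13 + 2·5 + 4·7 + 4·6 = 218; Σxᵢ² = 108; σ²/τ² = 2.
β̂_MAP = 218 / (108 + 2) = 218/110 ≈ 1.982.

β̂_MAP = 1.982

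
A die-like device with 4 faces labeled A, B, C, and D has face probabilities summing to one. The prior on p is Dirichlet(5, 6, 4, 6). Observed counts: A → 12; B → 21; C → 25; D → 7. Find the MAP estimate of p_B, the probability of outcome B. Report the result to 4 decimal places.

MAP estimate of p_B = 0.3171

The posterior is Dirichlet(αᵢ + nᵢ) = Dirichlet(17, 27, 29, 13).
For a Dirichlet(a₁,…,a_K) with all aᵢ > 1, the mode has j-th component (aⱼ − 1)/(Σaᵢ − K).
Here Σaᵢ = 86 and K = 4, so p_B = (27 − 1)/(86 − 4) = 26/82 ≈ 0.3171.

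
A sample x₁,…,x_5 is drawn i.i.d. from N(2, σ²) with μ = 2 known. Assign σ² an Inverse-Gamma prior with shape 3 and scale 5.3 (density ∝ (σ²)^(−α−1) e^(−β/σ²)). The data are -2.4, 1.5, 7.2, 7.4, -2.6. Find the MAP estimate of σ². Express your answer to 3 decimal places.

σ̂²_MAP = 8.275

Sum of squared deviations about the known mean: SS = (-2.4−2)² + (1.5−2)² + (7.2−2)² + (7.4−2)² + (-2.6−2)² = 96.97.
The Normal likelihood contributes (σ²)^(−n/2) exp(−SS/(2σ²)), so the posterior is Inverse-Gamma(α + n/2, β + SS/2) = Inverse-Gamma(5.5, 53.785).
The mode of Inverse-Gamma(a, b) is b/(a+1) = 53.785/6.5 ≈ 8.275.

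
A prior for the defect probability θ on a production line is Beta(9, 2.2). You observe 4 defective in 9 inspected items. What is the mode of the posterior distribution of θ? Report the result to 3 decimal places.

Prior: Beta(9, 2.2).
Data: 4 successes in 9 trials. The binomial likelihood contributes θ^4(1−θ)^5, so the posterior is Beta(9+4, 2.2+5) = Beta(13, 7.2).
For Beta(a, b) with a, b > 1 the mode is (a−1)/(a+b−2) = 12/18.2 ≈ 0.659.

θ̂_MAP = 0.659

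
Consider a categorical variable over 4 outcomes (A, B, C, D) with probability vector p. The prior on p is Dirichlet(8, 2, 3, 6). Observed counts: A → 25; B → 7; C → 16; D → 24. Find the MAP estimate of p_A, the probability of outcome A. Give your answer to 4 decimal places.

The posterior is Dirichlet(αᵢ + nᵢ) = Dirichlet(33, 9, 19, 30).
For a Dirichlet(a₁,…,a_K) with all aᵢ > 1, the mode has j-th component (aⱼ − 1)/(Σaᵢ − K).
Here Σaᵢ = 91 and K = 4, so p_A = (33 − 1)/(91 − 4) = 32/87 ≈ 0.3678.

MAP estimate of p_A = 0.3678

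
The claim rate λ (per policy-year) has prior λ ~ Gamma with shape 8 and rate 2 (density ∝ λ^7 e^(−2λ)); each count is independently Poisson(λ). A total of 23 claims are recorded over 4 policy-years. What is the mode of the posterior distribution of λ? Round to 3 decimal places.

λ̂_MAP = 5.000

Σxᵢ = 23, n = 4.
Posterior ∝ λ^7e^(−2λ) · λ^23e^(−4λ) = λ^30e^(−6λ), i.e. Gamma(shape=31, rate=6).
The mode of a Gamma(a, b) with a ≥ 1 (shape–rate) is (a−1)/b = 30/6 ≈ 5.000.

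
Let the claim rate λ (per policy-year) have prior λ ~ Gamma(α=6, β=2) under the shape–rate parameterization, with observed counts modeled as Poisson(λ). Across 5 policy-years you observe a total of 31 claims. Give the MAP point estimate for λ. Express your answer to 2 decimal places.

λ̂_MAP = 5.14

Σxᵢ = 31, n = 5.
Posterior ∝ λ^5e^(−2λ) · λ^31e^(−5λ) = λ^36e^(−7λ), i.e. Gamma(shape=37, rate=7).
The mode of a Gamma(a, b) with a ≥ 1 (shape–rate) is (a−1)/b = 36/7 ≈ 5.14.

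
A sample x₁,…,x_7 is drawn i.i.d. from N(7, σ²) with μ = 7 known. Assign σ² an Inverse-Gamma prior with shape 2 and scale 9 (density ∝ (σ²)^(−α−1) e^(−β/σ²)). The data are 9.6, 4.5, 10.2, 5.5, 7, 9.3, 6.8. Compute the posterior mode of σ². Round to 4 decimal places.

σ̂²_MAP = 3.7562

Sum of squared deviations about the known mean: SS = (9.6−7)² + (4.5−7)² + (10.2−7)² + (5.5−7)² + (7−7)² + (9.3−7)² + (6.8−7)² = 30.83.
The Normal likelihood contributes (σ²)^(−n/2) exp(−SS/(2σ²)), so the posterior is Inverse-Gamma(α + n/2, β + SS/2) = Inverse-Gamma(5.5, 24.415).
The mode of Inverse-Gamma(a, b) is b/(a+1) = 24.415/6.5 ≈ 3.7562.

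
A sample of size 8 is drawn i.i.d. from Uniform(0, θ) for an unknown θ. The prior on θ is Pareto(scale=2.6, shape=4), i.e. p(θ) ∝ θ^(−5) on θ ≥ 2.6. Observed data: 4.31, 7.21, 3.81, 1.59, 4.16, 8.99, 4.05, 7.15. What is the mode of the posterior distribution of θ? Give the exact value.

θ̂_MAP = 8.99

The Uniform(0, θ) likelihood is θ^(−n) for θ ≥ max(xᵢ), zero otherwise. Here max(xᵢ) = 8.99.
Posterior ∝ θ^(−5) · θ^(−8) = θ^(−13) on θ ≥ max(2.6, 8.99) = 8.99.
This density is strictly decreasing in θ, so the posterior mode lies at the lower boundary of the support.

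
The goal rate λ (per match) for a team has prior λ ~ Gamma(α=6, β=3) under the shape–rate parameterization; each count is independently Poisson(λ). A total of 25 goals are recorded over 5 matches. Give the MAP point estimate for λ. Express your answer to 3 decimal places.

Σxᵢ = 25, n = 5.
Posterior ∝ λ^5e^(−3λ) · λ^25e^(−5λ) = λ^30e^(−8λ), i.e. Gamma(shape=31, rate=8).
The mode of a Gamma(a, b) with a ≥ 1 (shape–rate) is (a−1)/b = 30/8 ≈ 3.750.

λ̂_MAP = 3.750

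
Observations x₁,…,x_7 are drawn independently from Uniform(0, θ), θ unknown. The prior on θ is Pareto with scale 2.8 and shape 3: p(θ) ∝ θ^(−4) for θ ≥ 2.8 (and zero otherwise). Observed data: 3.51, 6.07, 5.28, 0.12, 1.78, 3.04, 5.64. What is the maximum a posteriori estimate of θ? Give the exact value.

The Uniform(0, θ) likelihood is θ^(−n) for θ ≥ max(xᵢ), zero otherwise. Here max(xᵢ) = 6.07.
Posterior ∝ θ^(−4) · θ^(−7) = θ^(−11) on θ ≥ max(2.8, 6.07) = 6.07.
This density is strictly decreasing in θ, so the posterior mode lies at the lower boundary of the support.

θ̂_MAP = 6.07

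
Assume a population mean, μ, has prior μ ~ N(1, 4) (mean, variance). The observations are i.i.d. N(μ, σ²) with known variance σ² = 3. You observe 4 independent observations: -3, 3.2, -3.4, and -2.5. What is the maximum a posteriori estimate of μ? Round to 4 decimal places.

μ̂_MAP = -1.0421

n = 4; x̄ = ((-3) + 3.2 + (-3.4) + (-2.5))/4 = -5.7/4 = -1.425.
For a Normal prior and Normal likelihood with known variance, the posterior is Normal; its mode equals its mean, the precision-weighted average.
Prior precision 1/σ₀² = 1/4 = 0.25; data precision n/σ² = 4/3.
μ̂ = (0.25·1 + (4/3)·(-1.425)) / (0.25 + 4/3) = (-1.65)/(19/12) = -99/95 ≈ -1.0421.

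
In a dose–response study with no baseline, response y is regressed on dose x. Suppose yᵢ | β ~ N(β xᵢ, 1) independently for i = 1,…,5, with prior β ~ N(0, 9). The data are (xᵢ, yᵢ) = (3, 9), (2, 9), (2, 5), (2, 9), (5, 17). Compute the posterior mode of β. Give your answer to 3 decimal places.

log p(β | y) = −Σ(yᵢ − βxᵢ)²/(2·1) − β²/(2·9) + const.
Setting the derivative to zero: Σxᵢ(yᵢ − βxᵢ)/1 − β/9 = 0, so β = Σxᵢyᵢ / (Σxᵢ² + σ²/τ²).
Σxᵢyᵢ = 3·9 + 2·9 + 2·5 + 2·9 + 5·17 = 158; Σxᵢ² = 46; σ²/τ² = 1/9.
β̂_MAP = 158 / (46 + 1/9) = 158/(415/9) = 1422/415 ≈ 3.427.

β̂_MAP = 3.427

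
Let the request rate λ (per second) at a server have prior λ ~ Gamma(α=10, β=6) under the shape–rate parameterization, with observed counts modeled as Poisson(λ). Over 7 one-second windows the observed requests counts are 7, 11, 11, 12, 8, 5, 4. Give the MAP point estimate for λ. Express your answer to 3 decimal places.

λ̂_MAP = 5.154

Σxᵢ = 7+11+11+12+8+5+4 = 58, with n = 7.
Posterior ∝ λ^9e^(−6λ) · λ^58e^(−7λ) = λ^67e^(−13λ), i.e. Gamma(shape=68, rate=13).
The mode of a Gamma(a, b) with a ≥ 1 (shape–rate) is (a−1)/b = 67/13 ≈ 5.154.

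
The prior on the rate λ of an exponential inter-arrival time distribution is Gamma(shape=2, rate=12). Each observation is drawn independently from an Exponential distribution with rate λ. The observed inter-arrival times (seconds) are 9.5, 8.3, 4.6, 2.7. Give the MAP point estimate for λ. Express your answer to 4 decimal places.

The Exponential(rate=λ) likelihood is ∝ λ^n e^(−λΣtᵢ). Here n = 4 and Σtᵢ = 9.5 + 8.3 + 4.6 + 2.7 = 25.1.
Posterior ∝ λe^(−12λ) · λ^4e^(−25.1λ) = λ^5e^(−37.1λ), i.e. Gamma(6, 37.1).
Mode = (a−1)/b = 5/37.1 ≈ 0.1348.

λ̂_MAP = 0.1348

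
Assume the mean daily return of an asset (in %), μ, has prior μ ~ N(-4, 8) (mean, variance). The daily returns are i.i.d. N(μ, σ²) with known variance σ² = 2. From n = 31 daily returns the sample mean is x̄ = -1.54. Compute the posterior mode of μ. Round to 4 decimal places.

μ̂_MAP = -1.5597

n = 31, x̄ = -1.54.
For a Normal prior and Normal likelihood with known variance, the posterior is Normal; its mode equals its mean, the precision-weighted average.
Prior precision 1/σ₀² = 1/8 = 0.125; data precision n/σ² = 31/2 = 15.5.
μ̂ = (0.125·(-4) + 15.5·(-1.54)) / (0.125 + 15.5) = (-24.37)/15.625 = -1.55968 ≈ -1.5597.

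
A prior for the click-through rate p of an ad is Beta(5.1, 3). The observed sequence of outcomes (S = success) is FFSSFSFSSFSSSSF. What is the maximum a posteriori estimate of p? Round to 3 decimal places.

Prior: Beta(5.1, 3).
Data: 9 successes in 15 trials (from the sequence). The binomial likelihood contributes p^9(1−p)^6, so the posterior is Beta(5.1+9, 3+6) = Beta(14.1, 9).
For Beta(a, b) with a, b > 1 the mode is (a−1)/(a+b−2) = 13.1/21.1 ≈ 0.621.

p̂_MAP = 0.621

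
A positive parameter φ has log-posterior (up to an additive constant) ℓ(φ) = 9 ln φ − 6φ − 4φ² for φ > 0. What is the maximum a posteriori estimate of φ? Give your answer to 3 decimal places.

ℓ'(φ) = 9/φ − 6 − 8φ. Setting this to zero and multiplying by φ: 8φ² + 6φ − 9 = 0.
φ = (−6 + √(6² + 4·8·9)) / (2·8) = (−6 + √324) / 16 = (−6 + 18)/16 = 3/4.
ℓ''(φ) = −9/φ² − 8 < 0, confirming a maximum.

φ̂_MAP = 0.750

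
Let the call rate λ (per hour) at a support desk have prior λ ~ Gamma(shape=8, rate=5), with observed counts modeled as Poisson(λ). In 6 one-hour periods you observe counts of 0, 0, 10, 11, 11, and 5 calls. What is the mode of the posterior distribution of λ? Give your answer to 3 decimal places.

Σxᵢ = 0+0+10+11+11+5 = 37, with n = 6.
Posterior ∝ λ^7e^(−5λ) · λ^37e^(−6λ) = λ^44e^(−11λ), i.e. Gamma(shape=45, rate=11).
The mode of a Gamma(a, b) with a ≥ 1 (shape–rate) is (a−1)/b = 44/11 ≈ 4.000.

λ̂_MAP = 4.000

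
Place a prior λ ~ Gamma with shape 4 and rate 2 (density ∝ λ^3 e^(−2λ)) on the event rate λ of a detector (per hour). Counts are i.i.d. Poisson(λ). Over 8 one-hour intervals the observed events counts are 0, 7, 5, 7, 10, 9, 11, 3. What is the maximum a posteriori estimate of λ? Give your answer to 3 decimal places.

λ̂_MAP = 5.500

Σxᵢ = 0+7+5+7+10+9+11+3 = 52, with n = 8.
Posterior ∝ λ^3e^(−2λ) · λ^52e^(−8λ) = λ^55e^(−10λ), i.e. Gamma(shape=56, rate=10).
The mode of a Gamma(a, b) with a ≥ 1 (shape–rate) is (a−1)/b = 55/10 ≈ 5.500.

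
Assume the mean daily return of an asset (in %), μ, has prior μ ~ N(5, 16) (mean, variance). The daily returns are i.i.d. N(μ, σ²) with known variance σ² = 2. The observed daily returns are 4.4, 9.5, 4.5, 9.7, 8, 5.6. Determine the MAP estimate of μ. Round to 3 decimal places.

n = 6; x̄ = (4.4 + 9.5 + 4.5 + 9.7 + 8 + 5.6)/6 = 41.7/6 = 6.95.
For a Normal prior and Normal likelihood with known variance, the posterior is Normal; its mode equals its mean, the precision-weighted average.
Prior precision 1/σ₀² = 1/16 = 0.0625; data precision n/σ² = 6/2 = 3.
μ̂ = (0.0625·5 + 3·6.95) / (0.0625 + 3) = 21.1625/3.0625 = 1693/245 ≈ 6.910.

μ̂_MAP = 6.910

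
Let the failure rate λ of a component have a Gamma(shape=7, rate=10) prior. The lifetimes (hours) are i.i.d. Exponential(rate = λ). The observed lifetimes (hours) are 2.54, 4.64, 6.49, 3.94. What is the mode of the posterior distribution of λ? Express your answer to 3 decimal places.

λ̂_MAP = 0.362

The Exponential(rate=λ) likelihood is ∝ λ^n e^(−λΣtᵢ). Here n = 4 and Σtᵢ = 2.54 + 4.64 + 6.49 + 3.94 = 17.61.
Posterior ∝ λ^6e^(−10λ) · λ^4e^(−17.61λ) = λ^10e^(−27.61λ), i.e. Gamma(11, 27.61).
Mode = (a−1)/b = 10/27.61 ≈ 0.362.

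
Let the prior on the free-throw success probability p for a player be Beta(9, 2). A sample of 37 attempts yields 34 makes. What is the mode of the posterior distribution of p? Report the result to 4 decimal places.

Prior: Beta(9, 2).
Data: 34 successes in 37 trials. The binomial likelihood contributes p^34(1−p)^3, so the posterior is Beta(9+34, 2+3) = Beta(43, 5).
For Beta(a, b) with a, b > 1 the mode is (a−1)/(a+b−2) = 42/46 ≈ 0.9130.

p̂_MAP = 0.9130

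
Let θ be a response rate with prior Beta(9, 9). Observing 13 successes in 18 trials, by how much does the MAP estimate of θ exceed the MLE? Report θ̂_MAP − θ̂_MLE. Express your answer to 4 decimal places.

MAP − MLE = -0.1046

Posterior is Beta(22, 14); MAP = (22−1)/(36−2) = 21/34 ≈ 0.61765.
MLE ignores the prior: θ̂_MLE = k/n = 13/18 ≈ 0.72222.
Difference = 21/34 − 13/18 = -16/153 ≈ -0.1046.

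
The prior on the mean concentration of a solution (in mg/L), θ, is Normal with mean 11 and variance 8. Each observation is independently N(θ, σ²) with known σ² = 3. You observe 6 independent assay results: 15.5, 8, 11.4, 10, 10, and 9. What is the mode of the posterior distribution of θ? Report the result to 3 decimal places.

θ̂_MAP = 10.671

n = 6; x̄ = (15.5 + 8 + 11.4 + 10 + 10 + 9)/6 = 63.9/6 = 10.65.
For a Normal prior and Normal likelihood with known variance, the posterior is Normal; its mode equals its mean, the precision-weighted average.
Prior precision 1/σ₀² = 1/8 = 0.125; data precision n/σ² = 6/3 = 2.
θ̂ = (0.125·11 + 2·10.65) / (0.125 + 2) = 22.675/2.125 = 907/85 ≈ 10.671.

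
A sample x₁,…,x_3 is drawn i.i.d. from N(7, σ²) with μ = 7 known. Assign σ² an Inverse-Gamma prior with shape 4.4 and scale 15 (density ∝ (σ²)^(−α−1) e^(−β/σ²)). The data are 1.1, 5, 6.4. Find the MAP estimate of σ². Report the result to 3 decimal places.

σ̂²_MAP = 5.012

Sum of squared deviations about the known mean: SS = (1.1−7)² + (5−7)² + (6.4−7)² = 39.17.
The Normal likelihood contributes (σ²)^(−n/2) exp(−SS/(2σ²)), so the posterior is Inverse-Gamma(α + n/2, β + SS/2) = Inverse-Gamma(5.9, 34.585).
The mode of Inverse-Gamma(a, b) is b/(a+1) = 34.585/6.9 ≈ 5.012.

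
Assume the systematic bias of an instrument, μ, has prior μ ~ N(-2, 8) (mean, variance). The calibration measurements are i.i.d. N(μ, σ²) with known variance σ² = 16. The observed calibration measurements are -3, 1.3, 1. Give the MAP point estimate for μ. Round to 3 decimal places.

n = 3; x̄ = ((-3) + 1.3 + 1)/3 = -0.7/3 = -7/30 ≈ -0.2333.
For a Normal prior and Normal likelihood with known variance, the posterior is Normal; its mode equals its mean, the precision-weighted average.
Prior precision 1/σ₀² = 1/8 = 0.125; data precision n/σ² = 3/16 = 0.1875.
μ̂ = (0.125·(-2) + 0.1875·(-7/30)) / (0.125 + 0.1875) = (-0.29375)/0.3125 = -0.940.

μ̂_MAP = -0.940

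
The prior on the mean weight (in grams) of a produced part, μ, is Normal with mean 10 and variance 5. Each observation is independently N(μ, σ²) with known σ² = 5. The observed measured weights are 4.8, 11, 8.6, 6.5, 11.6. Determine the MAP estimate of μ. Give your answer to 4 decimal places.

n = 5; x̄ = (4.8 + 11 + 8.6 + 6.5 + 11.6)/5 = 42.5/5 = 8.5.
For a Normal prior and Normal likelihood with known variance, the posterior is Normal; its mode equals its mean, the precision-weighted average.
Prior precision 1/σ₀² = 1/5 = 0.2; data precision n/σ² = 5/5 = 1.
μ̂ = (0.2·10 + 1·8.5) / (0.2 + 1) = 10.5/1.2 = 8.7500.

μ̂_MAP = 8.7500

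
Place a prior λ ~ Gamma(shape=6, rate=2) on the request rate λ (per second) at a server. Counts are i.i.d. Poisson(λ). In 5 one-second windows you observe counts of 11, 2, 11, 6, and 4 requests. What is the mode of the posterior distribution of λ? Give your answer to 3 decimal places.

Σxᵢ = 11+2+11+6+4 = 34, with n = 5.
Posterior ∝ λ^5e^(−2λ) · λ^34e^(−5λ) = λ^39e^(−7λ), i.e. Gamma(shape=40, rate=7).
The mode of a Gamma(a, b) with a ≥ 1 (shape–rate) is (a−1)/b = 39/7 ≈ 5.571.

λ̂_MAP = 5.571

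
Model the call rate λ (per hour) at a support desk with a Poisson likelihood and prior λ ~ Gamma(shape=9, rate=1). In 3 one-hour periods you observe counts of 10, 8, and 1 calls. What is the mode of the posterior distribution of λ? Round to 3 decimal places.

λ̂_MAP = 6.750

Σxᵢ = 10+8+1 = 19, with n = 3.
Posterior ∝ λ^8e^(−1λ) · λ^19e^(−3λ) = λ^27e^(−4λ), i.e. Gamma(shape=28, rate=4).
The mode of a Gamma(a, b) with a ≥ 1 (shape–rate) is (a−1)/b = 27/4 ≈ 6.750.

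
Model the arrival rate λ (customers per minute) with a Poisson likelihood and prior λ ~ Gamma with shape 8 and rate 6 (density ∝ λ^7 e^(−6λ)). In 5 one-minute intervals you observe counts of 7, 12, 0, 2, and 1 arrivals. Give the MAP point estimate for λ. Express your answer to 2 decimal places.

Σxᵢ = 7+12+0+2+1 = 22, with n = 5.
Posterior ∝ λ^7e^(−6λ) · λ^22e^(−5λ) = λ^29e^(−11λ), i.e. Gamma(shape=30, rate=11).
The mode of a Gamma(a, b) with a ≥ 1 (shape–rate) is (a−1)/b = 29/11 ≈ 2.64.

λ̂_MAP = 2.64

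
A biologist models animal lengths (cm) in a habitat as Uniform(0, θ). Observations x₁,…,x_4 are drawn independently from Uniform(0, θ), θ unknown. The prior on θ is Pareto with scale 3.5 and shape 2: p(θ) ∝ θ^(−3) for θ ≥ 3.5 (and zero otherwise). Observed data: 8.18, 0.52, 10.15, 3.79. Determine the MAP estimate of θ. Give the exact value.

θ̂_MAP = 10.15

The Uniform(0, θ) likelihood is θ^(−n) for θ ≥ max(xᵢ), zero otherwise. Here max(xᵢ) = 10.15.
Posterior ∝ θ^(−3) · θ^(−4) = θ^(−7) on θ ≥ max(3.5, 10.15) = 10.15.
This density is strictly decreasing in θ, so the posterior mode lies at the lower boundary of the support.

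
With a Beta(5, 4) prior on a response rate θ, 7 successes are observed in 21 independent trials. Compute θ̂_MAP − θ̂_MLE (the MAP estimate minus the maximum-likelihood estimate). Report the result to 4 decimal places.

Posterior is Beta(12, 18); MAP = (12−1)/(30−2) = 11/28 ≈ 0.39286.
MLE ignores the prior: θ̂_MLE = k/n = 7/21 ≈ 0.33333.
Difference = 11/28 − 7/21 = 5/84 ≈ 0.0595.

MAP − MLE = 0.0595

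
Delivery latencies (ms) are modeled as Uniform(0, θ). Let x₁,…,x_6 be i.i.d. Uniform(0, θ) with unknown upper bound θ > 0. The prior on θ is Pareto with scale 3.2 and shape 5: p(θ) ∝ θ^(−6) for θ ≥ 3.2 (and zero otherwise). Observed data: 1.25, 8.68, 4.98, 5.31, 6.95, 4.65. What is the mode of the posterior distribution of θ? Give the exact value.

The Uniform(0, θ) likelihood is θ^(−n) for θ ≥ max(xᵢ), zero otherwise. Here max(xᵢ) = 8.68.
Posterior ∝ θ^(−6) · θ^(−6) = θ^(−12) on θ ≥ max(3.2, 8.68) = 8.68.
This density is strictly decreasing in θ, so the posterior mode lies at the lower boundary of the support.

θ̂_MAP = 8.68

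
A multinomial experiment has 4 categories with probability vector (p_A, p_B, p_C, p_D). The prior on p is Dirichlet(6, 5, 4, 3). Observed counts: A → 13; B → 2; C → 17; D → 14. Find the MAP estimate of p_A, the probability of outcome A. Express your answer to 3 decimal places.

The posterior is Dirichlet(αᵢ + nᵢ) = Dirichlet(19, 7, 21, 17).
For a Dirichlet(a₁,…,a_K) with all aᵢ > 1, the mode has j-th component (aⱼ − 1)/(Σaᵢ − K).
Here Σaᵢ = 64 and K = 4, so p_A = (19 − 1)/(64 − 4) = 18/60 ≈ 0.300.

MAP estimate of p_A = 0.300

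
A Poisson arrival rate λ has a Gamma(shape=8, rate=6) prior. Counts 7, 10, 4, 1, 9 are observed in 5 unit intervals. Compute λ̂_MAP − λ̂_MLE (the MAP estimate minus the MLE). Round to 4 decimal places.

Σxᵢ = 31. Posterior is Gamma(39, 11); MAP = (39−1)/11 = 38/11 ≈ 3.45455.
MLE = x̄ = 31/5 ≈ 6.20000.
Difference = 38/11 − 31/5 = -151/55 ≈ -2.7455.

MAP − MLE = -2.7455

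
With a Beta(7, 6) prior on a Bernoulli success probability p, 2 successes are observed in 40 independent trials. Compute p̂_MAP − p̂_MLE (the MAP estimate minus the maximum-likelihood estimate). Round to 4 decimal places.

Posterior is Beta(9, 44); MAP = (9−1)/(53−2) = 8/51 ≈ 0.15686.
MLE ignores the prior: p̂_MLE = k/n = 2/40 ≈ 0.05000.
Difference = 8/51 − 2/40 = 109/1020 ≈ 0.1069.

MAP − MLE = 0.1069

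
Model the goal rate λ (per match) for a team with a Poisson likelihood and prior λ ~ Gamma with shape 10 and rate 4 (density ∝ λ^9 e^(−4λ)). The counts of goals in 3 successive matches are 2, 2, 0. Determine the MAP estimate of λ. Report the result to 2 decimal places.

Σxᵢ = 2+2+0 = 4, with n = 3.
Posterior ∝ λ^9e^(−4λ) · λ^4e^(−3λ) = λ^13e^(−7λ), i.e. Gamma(shape=14, rate=7).
The mode of a Gamma(a, b) with a ≥ 1 (shape–rate) is (a−1)/b = 13/7 ≈ 1.86.

λ̂_MAP = 1.86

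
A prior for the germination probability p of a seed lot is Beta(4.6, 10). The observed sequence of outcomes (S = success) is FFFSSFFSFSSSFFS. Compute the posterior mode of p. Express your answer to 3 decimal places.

p̂_MAP = 0.384

Prior: Beta(4.6, 10).
Data: 7 successes in 15 trials (from the sequence). The binomial likelihood contributes p^7(1−p)^8, so the posterior is Beta(4.6+7, 10+8) = Beta(11.6, 18).
For Beta(a, b) with a, b > 1 the mode is (a−1)/(a+b−2) = 10.6/27.6 ≈ 0.384.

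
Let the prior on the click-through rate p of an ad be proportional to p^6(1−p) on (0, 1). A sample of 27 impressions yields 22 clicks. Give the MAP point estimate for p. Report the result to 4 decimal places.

The prior density ∝ p^6(1−p)^1 is the kernel of Beta(7, 2).
Data: 22 successes in 27 trials. The binomial likelihood contributes p^22(1−p)^5, so the posterior is Beta(7+22, 2+5) = Beta(29, 7).
For Beta(a, b) with a, b > 1 the mode is (a−1)/(a+b−2) = 28/34 ≈ 0.8235.

p̂_MAP = 0.8235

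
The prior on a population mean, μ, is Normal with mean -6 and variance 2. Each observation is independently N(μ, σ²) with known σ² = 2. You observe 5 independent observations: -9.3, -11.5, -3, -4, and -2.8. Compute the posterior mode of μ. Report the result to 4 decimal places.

n = 5; x̄ = ((-9.3) + (-11.5) + (-3) + (-4) + (-2.8))/5 = -30.6/5 = -6.12.
For a Normal prior and Normal likelihood with known variance, the posterior is Normal; its mode equals its mean, the precision-weighted average.
Prior precision 1/σ₀² = 1/2 = 0.5; data precision n/σ² = 5/2 = 2.5.
μ̂ = (0.5·(-6) + 2.5·(-6.12)) / (0.5 + 2.5) = (-18.3)/3 = -6.1000.

μ̂_MAP = -6.1000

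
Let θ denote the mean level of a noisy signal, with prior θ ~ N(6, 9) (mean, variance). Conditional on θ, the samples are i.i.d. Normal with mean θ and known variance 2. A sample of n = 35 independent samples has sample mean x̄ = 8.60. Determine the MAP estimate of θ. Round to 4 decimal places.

n = 35, x̄ = 8.60.
For a Normal prior and Normal likelihood with known variance, the posterior is Normal; its mode equals its mean, the precision-weighted average.
Prior precision 1/σ₀² = 1/9; data precision n/σ² = 35/2 = 17.5.
θ̂ = ((1/9)·6 + 17.5·8.6) / (1/9 + 17.5) = (907/6)/(317/18) = 2721/317 ≈ 8.5836.

θ̂_MAP = 8.5836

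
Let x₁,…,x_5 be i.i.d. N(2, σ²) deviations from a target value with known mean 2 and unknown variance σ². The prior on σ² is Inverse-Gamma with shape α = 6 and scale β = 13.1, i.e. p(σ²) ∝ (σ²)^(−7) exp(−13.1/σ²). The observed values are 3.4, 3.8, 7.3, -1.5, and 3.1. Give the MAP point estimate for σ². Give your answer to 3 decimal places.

Sum of squared deviations about the known mean: SS = (3.4−2)² + (3.8−2)² + (7.3−2)² + (-1.5−2)² + (3.1−2)² = 46.75.
The Normal likelihood contributes (σ²)^(−n/2) exp(−SS/(2σ²)), so the posterior is Inverse-Gamma(α + n/2, β + SS/2) = Inverse-Gamma(8.5, 36.475).
The mode of Inverse-Gamma(a, b) is b/(a+1) = 36.475/9.5 ≈ 3.839.

σ̂²_MAP = 3.839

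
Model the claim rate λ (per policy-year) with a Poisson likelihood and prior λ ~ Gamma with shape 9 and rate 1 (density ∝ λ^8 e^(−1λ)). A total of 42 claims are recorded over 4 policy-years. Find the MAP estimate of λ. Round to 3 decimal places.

λ̂_MAP = 10.000

Σxᵢ = 42, n = 4.
Posterior ∝ λ^8e^(−1λ) · λ^42e^(−4λ) = λ^50e^(−5λ), i.e. Gamma(shape=51, rate=5).
The mode of a Gamma(a, b) with a ≥ 1 (shape–rate) is (a−1)/b = 50/5 ≈ 10.000.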